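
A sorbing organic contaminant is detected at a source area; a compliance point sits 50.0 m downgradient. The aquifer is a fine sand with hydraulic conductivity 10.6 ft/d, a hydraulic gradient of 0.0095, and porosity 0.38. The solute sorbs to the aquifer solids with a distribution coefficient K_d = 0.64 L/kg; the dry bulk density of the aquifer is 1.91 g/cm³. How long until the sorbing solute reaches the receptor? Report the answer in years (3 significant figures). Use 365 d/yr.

K = 10.6 ft/d × 0.3048 = 3.231 m/d
Specific discharge q = 3.231 × 0.0095 = 0.03069 m/d
Seepage velocity v = q / n = 0.03069 / 0.38 = 0.08077 m/d
Retardation R = 1 + ρ_b·K_d/n = 1 + 1.91×0.64/0.38 = 4.217
Contaminant velocity v_c = v/R = 0.08077/4.217 = 0.01915 m/d
t = L/v_c = 50.0/0.01915 = 2610 d
   = 2610/365 = 7.15 yr

7.15 years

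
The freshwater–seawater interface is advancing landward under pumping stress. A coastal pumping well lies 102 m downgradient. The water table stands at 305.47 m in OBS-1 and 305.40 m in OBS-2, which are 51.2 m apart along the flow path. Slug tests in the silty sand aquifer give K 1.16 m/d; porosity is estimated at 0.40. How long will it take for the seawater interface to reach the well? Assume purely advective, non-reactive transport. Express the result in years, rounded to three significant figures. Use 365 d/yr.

Hydraulic gradient i = (305.47 − 305.40) / 51.2 = 0.07 / 51.2 = 0.001367
Darcy flux q = K·i = 1.16 × 0.001367 = 0.001586 m/d
Average linear velocity = 0.001586 / 0.40 = 0.003965 m/d
t = L / v = 102 / 0.003965 = 25730 d
   = 25730 / 365 = 70.5 yr

70.5 years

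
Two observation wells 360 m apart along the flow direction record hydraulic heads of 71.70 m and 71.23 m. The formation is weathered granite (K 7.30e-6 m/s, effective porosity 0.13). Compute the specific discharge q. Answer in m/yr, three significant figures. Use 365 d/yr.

0.301 m/yr

Hydraulic gradient i = (71.70 − 71.23) / 360 = 0.47 / 360 = 0.001306
K = 7.30e-6 m/s × 86400 s/d = 0.6307 m/d
Specific discharge q = 0.6307 × 0.001306 = 8.234e-4 m/d
   = 8.234e-4 × 365 = 0.301 m/yr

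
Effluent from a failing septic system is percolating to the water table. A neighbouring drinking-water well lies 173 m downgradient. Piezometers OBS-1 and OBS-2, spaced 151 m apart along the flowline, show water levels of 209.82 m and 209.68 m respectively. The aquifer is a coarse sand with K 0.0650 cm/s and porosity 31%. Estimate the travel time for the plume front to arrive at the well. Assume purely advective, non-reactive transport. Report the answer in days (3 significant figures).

Hydraulic gradient i = (209.82 − 209.68) / 151 = 0.14 / 151 = 9.272e-4
K = 0.0650 cm/s × 864 = 56.16 m/d
Specific discharge q = 56.16 × 9.272e-4 = 0.05207 m/d
v_s = q/n_e = 0.05207/0.31 = 0.1680 m/d
t = L / v = 173 / 0.1680 = 1030 d

1030 days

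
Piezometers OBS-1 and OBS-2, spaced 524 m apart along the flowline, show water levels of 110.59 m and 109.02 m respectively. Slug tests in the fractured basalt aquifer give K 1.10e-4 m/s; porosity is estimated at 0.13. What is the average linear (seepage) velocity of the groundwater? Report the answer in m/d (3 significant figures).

0.219 m/d

Hydraulic gradient i = (110.59 − 109.02) / 524 = 1.57 / 524 = 0.002996
K = 1.10e-4 m/s × 86400 s/d = 9.504 m/d
Darcy flux q = K·i = 9.504 × 0.002996 = 0.02848 m/d
Average linear velocity = 0.02848 / 0.13 = 0.2190 m/d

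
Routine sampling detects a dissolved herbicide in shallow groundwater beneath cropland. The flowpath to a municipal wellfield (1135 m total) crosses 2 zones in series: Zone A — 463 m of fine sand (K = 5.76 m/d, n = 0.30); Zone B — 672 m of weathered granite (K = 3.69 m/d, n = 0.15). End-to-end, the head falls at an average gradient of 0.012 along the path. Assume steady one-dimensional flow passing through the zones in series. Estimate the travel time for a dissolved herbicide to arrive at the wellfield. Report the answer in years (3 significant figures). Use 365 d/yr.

For zones in series the flux q is common to all zones; the equivalent conductivity is the harmonic (thickness-weighted) mean, K_eq = L_total / Σ(L_j/K_j).
Σ(L/K) = 463/5.76 + 672/3.69 = 80.38 + 182.1 = 262.5 d
K_eq = L_total / Σ(L/K) = 1135 / 262.5 = 4.324 m/d
q = K_eq · i = 4.324 × 0.012 = 0.05189 m/d (same in every zone)
Zone A: v = q/n = 0.05189/0.30 = 0.1730 m/d → t_A = 463/0.1730 = 2677 d
Zone B: v = q/n = 0.05189/0.15 = 0.3459 m/d → t_B = 672/0.3459 = 1943 d
Total t = 2677 + 1943 = 4620 d
   = 4620 / 365 = 12.7 yr

12.7 years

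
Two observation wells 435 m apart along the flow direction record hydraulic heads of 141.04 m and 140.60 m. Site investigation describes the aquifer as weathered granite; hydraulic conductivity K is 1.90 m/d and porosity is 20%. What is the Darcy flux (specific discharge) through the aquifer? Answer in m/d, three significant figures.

0.00192 m/d

Hydraulic gradient i = (141.04 − 140.60) / 435 = 0.44 / 435 = 0.001011
Darcy flux q = K·i = 1.90 × 0.001011 = 0.001922 m/d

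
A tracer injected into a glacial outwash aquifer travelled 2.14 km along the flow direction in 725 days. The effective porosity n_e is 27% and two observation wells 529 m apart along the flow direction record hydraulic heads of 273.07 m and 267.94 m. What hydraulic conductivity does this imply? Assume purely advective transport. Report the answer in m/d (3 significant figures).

Hydraulic gradient i = (273.07 − 267.94) / 529 = 5.13 / 529 = 0.009698
L = 2.14 km = 2140 m
v = L / t = 2140 / 725 = 2.952 m/d
K = v · n / i = 2.952 × 0.27 / 0.009698 = 82.2 m/d

82.2 m/d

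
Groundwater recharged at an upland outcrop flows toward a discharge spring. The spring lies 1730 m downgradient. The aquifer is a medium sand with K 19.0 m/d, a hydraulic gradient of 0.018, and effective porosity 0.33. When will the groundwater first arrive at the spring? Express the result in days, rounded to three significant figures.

Darcy flux q = K·i = 19.0 × 0.018 = 0.3420 m/d
v = Ki/n = 19.0·0.018/0.33 = 1.036 m/d
t = L / v = 1730 / 1.036 = 1669 d

1670 days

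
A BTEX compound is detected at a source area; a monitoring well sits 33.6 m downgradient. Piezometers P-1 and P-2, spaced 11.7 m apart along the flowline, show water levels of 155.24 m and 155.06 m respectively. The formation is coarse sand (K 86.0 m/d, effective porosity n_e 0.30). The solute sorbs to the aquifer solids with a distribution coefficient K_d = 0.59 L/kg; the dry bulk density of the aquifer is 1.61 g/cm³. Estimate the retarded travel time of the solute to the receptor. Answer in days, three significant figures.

31.7 days

Hydraulic gradient i = (155.24 − 155.06) / 11.7 = 0.18 / 11.7 = 0.01538
q = Ki = 86.0 × 0.01538 = 1.323 m/d
v = Ki/n = 86.0·0.01538/0.30 = 4.410 m/d
Retardation R = 1 + ρ_b·K_d/n = 1 + 1.61×0.59/0.30 = 4.166
Contaminant velocity v_c = v/R = 4.410/4.166 = 1.059 m/d
t = L/v_c = 33.6/1.059 = 31.74 d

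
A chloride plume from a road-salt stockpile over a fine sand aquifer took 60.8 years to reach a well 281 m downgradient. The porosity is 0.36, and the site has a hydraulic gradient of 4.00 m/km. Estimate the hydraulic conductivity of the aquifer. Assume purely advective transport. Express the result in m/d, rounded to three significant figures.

1.14 m/d

t = 60.8 years = 22190 d
v = L / t = 281 / 22190 = 0.01266 m/d
K = v · n / i = 0.01266 × 0.36 / 0.0040 = 1.14 m/d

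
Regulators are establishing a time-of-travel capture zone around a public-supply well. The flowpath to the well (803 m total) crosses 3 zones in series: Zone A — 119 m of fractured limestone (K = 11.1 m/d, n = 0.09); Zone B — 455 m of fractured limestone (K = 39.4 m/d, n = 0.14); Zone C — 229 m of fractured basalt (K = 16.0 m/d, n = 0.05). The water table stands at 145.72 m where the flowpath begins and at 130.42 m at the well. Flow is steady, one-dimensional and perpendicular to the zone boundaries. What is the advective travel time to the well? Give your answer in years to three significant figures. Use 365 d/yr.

0.562 years

Total head drop ΔH = 145.72 − 130.42 = 15.30 m
Steady 1-D flow in series ⇒ the Darcy flux q is identical in every zone and the zone head losses add (resistances L/K in series).
Σ(L/K) = 119/11.1 + 455/39.4 + 229/16.0 = 10.72 + 11.55 + 14.31 = 36.58 d
q = ΔH / Σ(L/K) = 15.30 / 36.58 = 0.4182 m/d (same in every zone)
Zone A: v = q/n = 0.4182/0.09 = 4.647 m/d → t_A = 119/4.647 = 25.61 d
Zone B: v = q/n = 0.4182/0.14 = 2.987 m/d → t_B = 455/2.987 = 152.3 d
Zone C: v = q/n = 0.4182/0.05 = 8.365 m/d → t_C = 229/8.365 = 27.38 d
Total t = 25.61 + 152.3 + 27.38 = 205.3 d
   = 205.3 / 365 = 0.562 yr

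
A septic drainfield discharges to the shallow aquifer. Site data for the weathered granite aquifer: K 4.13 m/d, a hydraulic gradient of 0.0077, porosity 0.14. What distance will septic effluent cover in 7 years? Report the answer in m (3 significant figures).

Specific discharge q = 4.13 × 0.0077 = 0.03180 m/d
v = Ki/n = 4.13·0.0077/0.14 = 0.2272 m/d
T = 7 yr × 365 = 2555 d
L = v × T = 0.2272 × 2555 = 580.4 m

580 m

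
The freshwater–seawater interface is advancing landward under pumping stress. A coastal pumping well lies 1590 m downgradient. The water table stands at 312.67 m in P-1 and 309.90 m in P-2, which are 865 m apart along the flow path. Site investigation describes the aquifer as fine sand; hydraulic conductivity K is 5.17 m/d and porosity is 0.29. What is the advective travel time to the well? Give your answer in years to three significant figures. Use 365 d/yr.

76.3 years

Hydraulic gradient i = (312.67 − 309.90) / 865 = 2.77 / 865 = 0.003202
q = Ki = 5.17 × 0.003202 = 0.01656 m/d
Seepage velocity v = q / n = 0.01656 / 0.29 = 0.05709 m/d
t = L / v = 1590 / 0.05709 = 27850 d
   = 27850 / 365 = 76.3 yr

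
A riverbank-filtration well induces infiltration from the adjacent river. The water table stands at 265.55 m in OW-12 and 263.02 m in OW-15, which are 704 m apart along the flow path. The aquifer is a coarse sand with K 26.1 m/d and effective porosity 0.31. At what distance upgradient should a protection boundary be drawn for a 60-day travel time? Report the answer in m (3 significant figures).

18.2 m

Hydraulic gradient i = (265.55 − 263.02) / 704 = 2.53 / 704 = 0.003594
Specific discharge q = 26.1 × 0.003594 = 0.09380 m/d
Seepage velocity v = q / n = 0.09380 / 0.31 = 0.3026 m/d
L = v × T = 0.3026 × 60 = 18.15 m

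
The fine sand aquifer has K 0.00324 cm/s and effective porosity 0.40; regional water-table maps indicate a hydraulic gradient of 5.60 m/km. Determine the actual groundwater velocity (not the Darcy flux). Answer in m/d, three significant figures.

K = 0.00324 cm/s × 864 = 2.799 m/d
Darcy flux q = K·i = 2.799 × 0.0056 = 0.01568 m/d
v = Ki/n = 2.799·0.0056/0.40 = 0.03919 m/d

0.0392 m/d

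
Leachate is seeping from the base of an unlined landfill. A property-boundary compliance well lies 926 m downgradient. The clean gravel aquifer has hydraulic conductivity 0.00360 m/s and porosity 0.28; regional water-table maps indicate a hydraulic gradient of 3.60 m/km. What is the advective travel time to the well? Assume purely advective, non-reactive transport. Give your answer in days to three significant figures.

232 days

K = 0.00360 m/s × 86400 s/d = 311.0 m/d
Specific discharge q = 311.0 × 0.0036 = 1.120 m/d
Average linear velocity = 1.120 / 0.28 = 3.999 m/d
t = L / v = 926 / 3.999 = 231.6 d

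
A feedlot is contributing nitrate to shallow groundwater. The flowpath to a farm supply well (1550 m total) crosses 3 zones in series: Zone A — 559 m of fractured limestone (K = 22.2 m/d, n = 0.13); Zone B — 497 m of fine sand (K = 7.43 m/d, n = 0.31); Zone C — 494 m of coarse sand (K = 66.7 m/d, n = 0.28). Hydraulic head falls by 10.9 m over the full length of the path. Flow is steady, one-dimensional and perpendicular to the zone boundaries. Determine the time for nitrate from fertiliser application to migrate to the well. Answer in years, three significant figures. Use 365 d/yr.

Steady 1-D flow in series ⇒ the Darcy flux q is identical in every zone and the zone head losses add (resistances L/K in series).
Σ(L/K) = 559/22.2 + 497/7.43 + 494/66.7 = 25.18 + 66.89 + 7.406 = 99.48 d
q = ΔH / Σ(L/K) = 10.9 / 99.48 = 0.1096 m/d (same in every zone)
Zone A: v = q/n = 0.1096/0.13 = 0.8429 m/d → t_A = 559/0.8429 = 663.2 d
Zone B: v = q/n = 0.1096/0.31 = 0.3535 m/d → t_B = 497/0.3535 = 1406 d
Zone C: v = q/n = 0.1096/0.28 = 0.3913 m/d → t_C = 494/0.3913 = 1262 d
Total t = 663.2 + 1406 + 1262 = 3332 d
   = 3332 / 365 = 9.13 yr

9.13 years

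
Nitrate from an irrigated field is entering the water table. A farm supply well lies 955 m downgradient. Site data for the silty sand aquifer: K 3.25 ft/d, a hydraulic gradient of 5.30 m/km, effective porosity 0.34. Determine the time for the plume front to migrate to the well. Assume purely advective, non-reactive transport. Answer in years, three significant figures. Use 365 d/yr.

K = 3.25 ft/d × 0.3048 = 0.9906 m/d
Specific discharge q = 0.9906 × 0.0053 = 0.005250 m/d
v_s = q/n_e = 0.005250/0.34 = 0.01544 m/d
t = L / v = 955 / 0.01544 = 61850 d
   = 61850 / 365 = 169 yr

169 years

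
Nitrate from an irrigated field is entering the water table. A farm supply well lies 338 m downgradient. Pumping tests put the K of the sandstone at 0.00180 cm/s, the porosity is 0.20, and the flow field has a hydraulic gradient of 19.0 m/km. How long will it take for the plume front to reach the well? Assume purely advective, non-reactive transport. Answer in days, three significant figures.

2290 days

K = 0.00180 cm/s × 864 = 1.555 m/d
q = Ki = 1.555 × 0.019 = 0.02955 m/d
v = Ki/n = 1.555·0.019/0.20 = 0.1477 m/d
t = L / v = 338 / 0.1477 = 2288 d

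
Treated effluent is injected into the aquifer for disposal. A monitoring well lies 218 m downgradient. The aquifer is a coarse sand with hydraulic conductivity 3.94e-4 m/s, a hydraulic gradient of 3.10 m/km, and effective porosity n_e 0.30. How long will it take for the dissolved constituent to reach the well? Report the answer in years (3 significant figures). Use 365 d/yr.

K = 3.94e-4 m/s × 86400 s/d = 34.04 m/d
Specific discharge q = 34.04 × 0.0031 = 0.1055 m/d
Average linear velocity = 0.1055 / 0.30 = 0.3518 m/d
t = L / v = 218 / 0.3518 = 619.7 d
   = 619.7 / 365 = 1.70 yr

1.70 years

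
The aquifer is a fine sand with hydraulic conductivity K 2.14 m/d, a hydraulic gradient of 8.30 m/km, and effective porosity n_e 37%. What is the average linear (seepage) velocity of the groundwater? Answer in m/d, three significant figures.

0.0480 m/d

Darcy flux q = K·i = 2.14 × 0.0083 = 0.01776 m/d
Average linear velocity = 0.01776 / 0.37 = 0.04801 m/d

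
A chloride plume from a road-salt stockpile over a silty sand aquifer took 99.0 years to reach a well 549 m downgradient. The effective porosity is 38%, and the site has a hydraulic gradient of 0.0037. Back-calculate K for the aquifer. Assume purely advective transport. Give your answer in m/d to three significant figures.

t = 99.0 years = 36140 d
v = L / t = 549 / 36140 = 0.01519 m/d
K = v · n / i = 0.01519 × 0.38 / 0.0037 = 1.56 m/d

1.56 m/d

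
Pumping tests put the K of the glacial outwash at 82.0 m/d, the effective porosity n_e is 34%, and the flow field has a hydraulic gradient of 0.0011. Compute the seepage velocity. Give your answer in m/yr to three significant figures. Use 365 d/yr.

96.8 m/yr

Specific discharge q = 82.0 × 0.0011 = 0.09020 m/d
Average linear velocity = 0.09020 / 0.34 = 0.2653 m/d
   = 0.2653 × 365 = 96.8 m/yr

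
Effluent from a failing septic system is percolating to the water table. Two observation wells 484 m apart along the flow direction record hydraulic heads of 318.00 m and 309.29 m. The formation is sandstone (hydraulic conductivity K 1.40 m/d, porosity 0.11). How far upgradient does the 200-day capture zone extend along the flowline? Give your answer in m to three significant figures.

45.8 m

Hydraulic gradient i = (318.00 − 309.29) / 484 = 8.71 / 484 = 0.01800
Specific discharge q = 1.40 × 0.01800 = 0.02519 m/d
v_s = q/n_e = 0.02519/0.11 = 0.2290 m/d
L = v × T = 0.2290 × 200 = 45.81 m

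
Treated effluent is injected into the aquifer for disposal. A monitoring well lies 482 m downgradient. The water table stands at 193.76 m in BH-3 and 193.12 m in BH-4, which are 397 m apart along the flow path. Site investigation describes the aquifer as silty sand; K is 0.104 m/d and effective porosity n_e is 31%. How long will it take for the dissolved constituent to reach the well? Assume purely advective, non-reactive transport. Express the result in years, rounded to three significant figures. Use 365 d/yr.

2440 years

Hydraulic gradient i = (193.76 − 193.12) / 397 = 0.64 / 397 = 0.001612
Specific discharge q = 0.104 × 0.001612 = 1.677e-4 m/d
Average linear velocity = 1.677e-4 / 0.31 = 5.408e-4 m/d
t = L / v = 482 / 5.408e-4 = 891200 d
   = 891200 / 365 = 2440 yr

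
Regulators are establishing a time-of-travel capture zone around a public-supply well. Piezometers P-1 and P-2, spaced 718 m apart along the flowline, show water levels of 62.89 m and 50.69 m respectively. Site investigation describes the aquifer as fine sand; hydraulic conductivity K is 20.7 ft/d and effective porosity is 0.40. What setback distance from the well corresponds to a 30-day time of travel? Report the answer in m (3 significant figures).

8.04 m

Hydraulic gradient i = (62.89 − 50.69) / 718 = 12.20 / 718 = 0.01699
K = 20.7 ft/d × 0.3048 = 6.309 m/d
Darcy flux q = K·i = 6.309 × 0.01699 = 0.1072 m/d
Average linear velocity = 0.1072 / 0.40 = 0.2680 m/d
L = v × T = 0.2680 × 30 = 8.040 m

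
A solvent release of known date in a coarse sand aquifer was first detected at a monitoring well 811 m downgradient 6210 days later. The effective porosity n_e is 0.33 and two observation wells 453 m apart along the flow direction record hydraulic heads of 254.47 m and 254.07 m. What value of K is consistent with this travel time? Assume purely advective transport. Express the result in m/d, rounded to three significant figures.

48.8 m/d

Hydraulic gradient i = (254.47 − 254.07) / 453 = 0.40 / 453 = 8.830e-4
v = L / t = 811 / 6210 = 0.1306 m/d
K = v · n / i = 0.1306 × 0.33 / 8.830e-4 = 48.8 m/d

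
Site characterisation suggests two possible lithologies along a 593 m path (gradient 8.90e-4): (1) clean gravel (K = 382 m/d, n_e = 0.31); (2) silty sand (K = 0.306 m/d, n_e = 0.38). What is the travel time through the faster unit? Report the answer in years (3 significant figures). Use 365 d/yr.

1.48 years

Unit 1 (clean gravel): v = 382×8.9e-4/0.31 = 1.097 m/d, t = 593/1.097 = 540.7 d
Unit 2 (silty sand): v = 0.306×8.9e-4/0.38 = 7.167e-4 m/d, t = 593/7.167e-4 = 827400 d
Faster: 540.7 d / 365 = 1.48 yr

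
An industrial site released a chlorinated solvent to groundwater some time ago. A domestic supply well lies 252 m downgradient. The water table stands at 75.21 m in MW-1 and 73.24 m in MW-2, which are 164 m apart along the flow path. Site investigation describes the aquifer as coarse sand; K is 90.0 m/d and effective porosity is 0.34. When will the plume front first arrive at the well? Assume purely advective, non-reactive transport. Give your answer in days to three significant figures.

79.3 days

Hydraulic gradient i = (75.21 − 73.24) / 164 = 1.97 / 164 = 0.01201
Specific discharge q = 90.0 × 0.01201 = 1.081 m/d
v = Ki/n = 90.0·0.01201/0.34 = 3.180 m/d
t = L / v = 252 / 3.180 = 79.25 d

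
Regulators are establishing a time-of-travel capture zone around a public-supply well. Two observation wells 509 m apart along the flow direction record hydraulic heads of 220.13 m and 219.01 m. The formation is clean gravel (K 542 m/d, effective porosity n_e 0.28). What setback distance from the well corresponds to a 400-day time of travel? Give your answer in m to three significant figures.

Hydraulic gradient i = (220.13 − 219.01) / 509 = 1.12 / 509 = 0.002200
Darcy flux q = K·i = 542 × 0.002200 = 1.193 m/d
Average linear velocity = 1.193 / 0.28 = 4.259 m/d
L = v × T = 4.259 × 400 = 1704 m

1700 m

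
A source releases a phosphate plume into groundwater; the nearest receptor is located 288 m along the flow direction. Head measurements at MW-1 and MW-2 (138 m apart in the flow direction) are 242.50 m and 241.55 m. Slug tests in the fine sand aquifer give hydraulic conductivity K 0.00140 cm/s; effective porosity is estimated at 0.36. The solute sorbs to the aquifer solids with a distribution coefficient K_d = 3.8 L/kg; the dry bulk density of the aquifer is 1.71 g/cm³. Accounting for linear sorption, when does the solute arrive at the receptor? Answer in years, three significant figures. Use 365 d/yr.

650 years

Hydraulic gradient i = (242.50 − 241.55) / 138 = 0.95 / 138 = 0.006884
K = 0.00140 cm/s × 864 = 1.210 m/d
Darcy flux q = K·i = 1.210 × 0.006884 = 0.008327 m/d
Seepage velocity v = q / n = 0.008327 / 0.36 = 0.02313 m/d
Retardation R = 1 + ρ_b·K_d/n = 1 + 1.71×3.8/0.36 = 19.05
Contaminant velocity v_c = v/R = 0.02313/19.05 = 0.001214 m/d
t = L/v_c = 288/0.001214 = 237200 d
   = 237200/365 = 650 yr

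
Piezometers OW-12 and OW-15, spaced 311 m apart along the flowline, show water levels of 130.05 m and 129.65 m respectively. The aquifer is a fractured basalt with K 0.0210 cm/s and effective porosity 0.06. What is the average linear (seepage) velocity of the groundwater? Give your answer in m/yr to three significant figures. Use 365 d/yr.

142 m/yr

Hydraulic gradient i = (130.05 − 129.65) / 311 = 0.40 / 311 = 0.001286
K = 0.0210 cm/s × 864 = 18.14 m/d
Specific discharge q = 18.14 × 0.001286 = 0.02334 m/d
v_s = q/n_e = 0.02334/0.06 = 0.3889 m/d
   = 0.3889 × 365 = 142 m/yr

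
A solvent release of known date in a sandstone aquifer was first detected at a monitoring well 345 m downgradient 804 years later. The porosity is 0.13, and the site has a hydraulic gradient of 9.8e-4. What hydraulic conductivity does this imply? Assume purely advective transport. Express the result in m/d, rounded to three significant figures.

t = 804 years = 293500 d
v = L / t = 345 / 293500 = 0.001176 m/d
K = v · n / i = 0.001176 × 0.13 / 9.8e-4 = 0.156 m/d

0.156 m/d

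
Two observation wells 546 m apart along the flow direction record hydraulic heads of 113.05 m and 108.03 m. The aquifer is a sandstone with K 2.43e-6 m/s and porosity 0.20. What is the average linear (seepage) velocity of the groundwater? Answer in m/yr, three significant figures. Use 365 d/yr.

3.52 m/yr

Hydraulic gradient i = (113.05 − 108.03) / 546 = 5.02 / 546 = 0.009194
K = 2.43e-6 m/s × 86400 s/d = 0.2100 m/d
Darcy flux q = K·i = 0.2100 × 0.009194 = 0.001930 m/d
Average linear velocity = 0.001930 / 0.20 = 0.009652 m/d
   = 0.009652 × 365 = 3.52 m/yr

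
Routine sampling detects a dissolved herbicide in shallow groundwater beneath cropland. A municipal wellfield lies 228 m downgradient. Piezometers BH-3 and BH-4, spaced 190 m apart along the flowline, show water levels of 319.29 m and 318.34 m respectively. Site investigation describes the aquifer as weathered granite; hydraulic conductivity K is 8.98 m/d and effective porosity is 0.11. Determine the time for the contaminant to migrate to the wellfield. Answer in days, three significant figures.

559 days

Hydraulic gradient i = (319.29 − 318.34) / 190 = 0.95 / 190 = 0.005000
Darcy flux q = K·i = 8.98 × 0.005000 = 0.04490 m/d
Average linear velocity = 0.04490 / 0.11 = 0.4082 m/d
t = L / v = 228 / 0.4082 = 558.6 d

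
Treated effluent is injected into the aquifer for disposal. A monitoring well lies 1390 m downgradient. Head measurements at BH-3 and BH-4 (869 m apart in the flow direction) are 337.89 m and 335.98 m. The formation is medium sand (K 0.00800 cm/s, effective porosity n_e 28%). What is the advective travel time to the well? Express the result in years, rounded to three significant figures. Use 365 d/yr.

70.2 years

Hydraulic gradient i = (337.89 − 335.98) / 869 = 1.91 / 869 = 0.002198
K = 0.00800 cm/s × 864 = 6.912 m/d
Specific discharge q = 6.912 × 0.002198 = 0.01519 m/d
v = Ki/n = 6.912·0.002198/0.28 = 0.05426 m/d
t = L / v = 1390 / 0.05426 = 25620 d
   = 25620 / 365 = 70.2 yr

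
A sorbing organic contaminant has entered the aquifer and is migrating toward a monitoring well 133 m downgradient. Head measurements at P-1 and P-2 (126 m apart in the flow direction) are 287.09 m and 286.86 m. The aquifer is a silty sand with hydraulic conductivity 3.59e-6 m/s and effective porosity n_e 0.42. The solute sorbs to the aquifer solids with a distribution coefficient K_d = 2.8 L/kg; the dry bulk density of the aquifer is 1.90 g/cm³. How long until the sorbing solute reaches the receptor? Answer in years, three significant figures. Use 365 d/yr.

Hydraulic gradient i = (287.09 − 286.86) / 126 = 0.23 / 126 = 0.001825
K = 3.59e-6 m/s × 86400 s/d = 0.3102 m/d
Specific discharge q = 0.3102 × 0.001825 = 5.662e-4 m/d
Seepage velocity v = q / n = 5.662e-4 / 0.42 = 0.001348 m/d
Retardation R = 1 + ρ_b·K_d/n = 1 + 1.90×2.8/0.42 = 13.67
Contaminant velocity v_c = v/R = 0.001348/13.67 = 9.864e-5 m/d
t = L/v_c = 133/9.864e-5 = 1.348e6 d
   = 1.348e6/365 = 3690 yr

3690 years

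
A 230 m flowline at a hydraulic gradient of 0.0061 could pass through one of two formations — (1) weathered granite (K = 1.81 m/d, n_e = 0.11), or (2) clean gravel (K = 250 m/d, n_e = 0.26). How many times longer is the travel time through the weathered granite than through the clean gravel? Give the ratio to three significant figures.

Unit 1 (weathered granite): v = 1.81×0.0061/0.11 = 0.1004 m/d, t = 230/0.1004 = 2291 d
Unit 2 (clean gravel): v = 250×0.0061/0.26 = 5.865 m/d, t = 230/5.865 = 39.21 d
t(weathered granite) / t(clean gravel) = 2291/39.21 = 58.4

58.4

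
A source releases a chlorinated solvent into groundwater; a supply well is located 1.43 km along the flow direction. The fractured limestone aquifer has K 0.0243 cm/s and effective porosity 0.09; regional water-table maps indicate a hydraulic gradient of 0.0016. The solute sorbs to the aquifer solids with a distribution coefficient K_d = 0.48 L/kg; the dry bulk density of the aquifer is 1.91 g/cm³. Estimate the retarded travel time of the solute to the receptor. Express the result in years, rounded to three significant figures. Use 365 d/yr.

K = 0.0243 cm/s × 864 = 21.00 m/d
Darcy flux q = K·i = 21.00 × 0.0016 = 0.03359 m/d
v_s = q/n_e = 0.03359/0.09 = 0.3732 m/d
Retardation R = 1 + ρ_b·K_d/n = 1 + 1.91×0.48/0.09 = 11.19
Contaminant velocity v_c = v/R = 0.3732/11.19 = 0.03337 m/d
L = 1.43 km = 1430 m
t = L/v_c = 1430/0.03337 = 42860 d
   = 42860/365 = 117 yr

117 years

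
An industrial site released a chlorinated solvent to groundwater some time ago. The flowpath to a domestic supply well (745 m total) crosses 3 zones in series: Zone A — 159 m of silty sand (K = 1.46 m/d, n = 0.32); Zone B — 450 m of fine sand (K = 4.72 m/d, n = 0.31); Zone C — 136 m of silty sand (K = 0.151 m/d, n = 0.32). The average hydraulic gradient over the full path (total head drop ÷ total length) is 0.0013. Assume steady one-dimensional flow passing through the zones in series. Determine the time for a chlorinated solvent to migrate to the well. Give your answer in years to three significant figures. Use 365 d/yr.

For zones in series the flux q is common to all zones; the equivalent conductivity is the harmonic (thickness-weighted) mean, K_eq = L_total / Σ(L_j/K_j).
Σ(L/K) = 159/1.46 + 450/4.72 + 136/0.151 = 108.9 + 95.34 + 900.7 = 1105 d
K_eq = L_total / Σ(L/K) = 745 / 1105 = 0.6743 m/d
q = K_eq · i = 0.6743 × 0.0013 = 8.765e-4 m/d (same in every zone)
Zone A: v = q/n = 8.765e-4/0.32 = 0.002739 m/d → t_A = 159/0.002739 = 58050 d
Zone B: v = q/n = 8.765e-4/0.31 = 0.002828 m/d → t_B = 450/0.002828 = 159100 d
Zone C: v = q/n = 8.765e-4/0.32 = 0.002739 m/d → t_C = 136/0.002739 = 49650 d
Total t = 58050 + 159100 + 49650 = 266800 d
   = 266800 / 365 = 731 yr

731 years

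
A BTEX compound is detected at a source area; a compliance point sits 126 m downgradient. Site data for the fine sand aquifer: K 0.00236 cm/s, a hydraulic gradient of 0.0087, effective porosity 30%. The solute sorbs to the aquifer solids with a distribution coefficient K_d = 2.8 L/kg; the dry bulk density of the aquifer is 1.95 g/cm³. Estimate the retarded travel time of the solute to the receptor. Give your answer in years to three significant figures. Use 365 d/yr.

112 years

K = 0.00236 cm/s × 864 = 2.039 m/d
Darcy flux q = K·i = 2.039 × 0.0087 = 0.01774 m/d
v = Ki/n = 2.039·0.0087/0.30 = 0.05913 m/d
Retardation R = 1 + ρ_b·K_d/n = 1 + 1.95×2.8/0.30 = 19.20
Contaminant velocity v_c = v/R = 0.05913/19.20 = 0.003080 m/d
t = L/v_c = 126/0.003080 = 40910 d
   = 40910/365 = 112 yr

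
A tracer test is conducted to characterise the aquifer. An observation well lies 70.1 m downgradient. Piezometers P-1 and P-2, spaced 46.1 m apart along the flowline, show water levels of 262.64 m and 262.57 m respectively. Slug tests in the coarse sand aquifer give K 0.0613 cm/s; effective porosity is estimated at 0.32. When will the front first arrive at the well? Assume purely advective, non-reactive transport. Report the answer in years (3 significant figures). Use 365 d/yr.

0.764 years

Hydraulic gradient i = (262.64 − 262.57) / 46.1 = 0.07 / 46.1 = 0.001518
K = 0.0613 cm/s × 864 = 52.96 m/d
Specific discharge q = 52.96 × 0.001518 = 0.08042 m/d
Average linear velocity = 0.08042 / 0.32 = 0.2513 m/d
t = L / v = 70.1 / 0.2513 = 278.9 d
   = 278.9 / 365 = 0.764 yr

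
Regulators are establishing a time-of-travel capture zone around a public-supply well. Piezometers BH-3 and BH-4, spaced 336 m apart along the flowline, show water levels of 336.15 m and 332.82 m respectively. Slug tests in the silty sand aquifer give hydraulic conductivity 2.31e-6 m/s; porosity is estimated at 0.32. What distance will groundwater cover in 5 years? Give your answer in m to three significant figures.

11.3 m

Hydraulic gradient i = (336.15 − 332.82) / 336 = 3.33 / 336 = 0.009911
K = 2.31e-6 m/s × 86400 s/d = 0.1996 m/d
q = Ki = 0.1996 × 0.009911 = 0.001978 m/d
v = Ki/n = 0.1996·0.009911/0.32 = 0.006181 m/d
T = 5 yr × 365 = 1825 d
L = v × T = 0.006181 × 1825 = 11.28 m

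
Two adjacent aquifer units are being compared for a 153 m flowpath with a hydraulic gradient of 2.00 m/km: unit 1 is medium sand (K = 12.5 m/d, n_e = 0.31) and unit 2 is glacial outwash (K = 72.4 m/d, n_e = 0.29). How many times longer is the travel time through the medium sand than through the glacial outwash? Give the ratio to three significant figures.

6.19

Unit 1 (medium sand): v = 12.5×0.0020/0.31 = 0.08065 m/d, t = 153/0.08065 = 1897 d
Unit 2 (glacial outwash): v = 72.4×0.0020/0.29 = 0.4993 m/d, t = 153/0.4993 = 306.4 d
t(medium sand) / t(glacial outwash) = 1897/306.4 = 6.19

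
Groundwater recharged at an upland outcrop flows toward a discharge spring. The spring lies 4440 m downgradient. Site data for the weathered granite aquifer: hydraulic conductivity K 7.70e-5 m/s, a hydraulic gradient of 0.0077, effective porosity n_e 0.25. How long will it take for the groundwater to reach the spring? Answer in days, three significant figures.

21700 days

K = 7.70e-5 m/s × 86400 s/d = 6.653 m/d
q = Ki = 6.653 × 0.0077 = 0.05123 m/d
v = Ki/n = 6.653·0.0077/0.25 = 0.2049 m/d
t = L / v = 4440 / 0.2049 = 21670 d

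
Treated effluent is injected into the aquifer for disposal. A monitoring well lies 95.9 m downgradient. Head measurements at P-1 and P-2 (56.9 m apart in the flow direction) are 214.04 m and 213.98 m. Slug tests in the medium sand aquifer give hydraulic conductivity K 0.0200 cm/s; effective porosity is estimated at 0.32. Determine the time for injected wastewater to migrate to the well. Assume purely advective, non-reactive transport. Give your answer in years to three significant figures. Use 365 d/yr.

4.61 years

Hydraulic gradient i = (214.04 − 213.98) / 56.9 = 0.06 / 56.9 = 0.001054
K = 0.0200 cm/s × 864 = 17.28 m/d
Darcy flux q = K·i = 17.28 × 0.001054 = 0.01822 m/d
v_s = q/n_e = 0.01822/0.32 = 0.05694 m/d
t = L / v = 95.9 / 0.05694 = 1684 d
   = 1684 / 365 = 4.61 yr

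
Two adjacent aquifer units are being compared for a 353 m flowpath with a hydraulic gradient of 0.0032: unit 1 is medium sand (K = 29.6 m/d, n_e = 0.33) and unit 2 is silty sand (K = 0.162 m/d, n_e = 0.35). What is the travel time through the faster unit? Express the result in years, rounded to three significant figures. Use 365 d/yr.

3.37 years

Unit 1 (medium sand): v = 29.6×0.0032/0.33 = 0.2870 m/d, t = 353/0.2870 = 1230 d
Unit 2 (silty sand): v = 0.162×0.0032/0.35 = 0.001481 m/d, t = 353/0.001481 = 238300 d
Faster: 1230 d / 365 = 3.37 yr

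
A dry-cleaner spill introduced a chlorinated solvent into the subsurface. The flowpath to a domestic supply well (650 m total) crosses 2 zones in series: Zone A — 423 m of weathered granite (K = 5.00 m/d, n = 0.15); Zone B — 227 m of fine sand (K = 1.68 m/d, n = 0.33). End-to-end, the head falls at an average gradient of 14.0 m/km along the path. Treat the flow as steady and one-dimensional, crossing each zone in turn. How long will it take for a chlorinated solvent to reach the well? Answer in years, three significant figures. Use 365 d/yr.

9.15 years

Continuity: the same q passes through each zone, so ΔH = q·Σ(L_j/K_j) — the zones act as resistances in series.
Σ(L/K) = 423/5.00 + 227/1.68 = 84.60 + 135.1 = 219.7 d
K_eq = L_total / Σ(L/K) = 650 / 219.7 = 2.958 m/d
q = K_eq · i = 2.958 × 0.014 = 0.04142 m/d (same in every zone)
Zone A: v = q/n = 0.04142/0.15 = 0.2761 m/d → t_A = 423/0.2761 = 1532 d
Zone B: v = q/n = 0.04142/0.33 = 0.1255 m/d → t_B = 227/0.1255 = 1809 d
Total t = 1532 + 1809 = 3341 d
   = 3341 / 365 = 9.15 yr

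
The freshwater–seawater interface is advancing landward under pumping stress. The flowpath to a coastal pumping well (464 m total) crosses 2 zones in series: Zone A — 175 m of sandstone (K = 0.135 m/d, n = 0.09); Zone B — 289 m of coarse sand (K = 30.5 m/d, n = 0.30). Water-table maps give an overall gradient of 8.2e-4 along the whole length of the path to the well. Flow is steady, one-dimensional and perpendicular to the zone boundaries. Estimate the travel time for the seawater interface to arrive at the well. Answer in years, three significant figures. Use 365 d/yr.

For zones in series the flux q is common to all zones; the equivalent conductivity is the harmonic (thickness-weighted) mean, K_eq = L_total / Σ(L_j/K_j).
Σ(L/K) = 175/0.135 + 289/30.5 = 1296 + 9.475 = 1306 d
K_eq = L_total / Σ(L/K) = 464 / 1306 = 0.3553 m/d
q = K_eq · i = 0.3553 × 8.2e-4 = 2.914e-4 m/d (same in every zone)
Zone A: v = q/n = 2.914e-4/0.09 = 0.003238 m/d → t_A = 175/0.003238 = 54050 d
Zone B: v = q/n = 2.914e-4/0.30 = 9.713e-4 m/d → t_B = 289/9.713e-4 = 297500 d
Total t = 54050 + 297500 = 351600 d
   = 351600 / 365 = 963 yr

963 years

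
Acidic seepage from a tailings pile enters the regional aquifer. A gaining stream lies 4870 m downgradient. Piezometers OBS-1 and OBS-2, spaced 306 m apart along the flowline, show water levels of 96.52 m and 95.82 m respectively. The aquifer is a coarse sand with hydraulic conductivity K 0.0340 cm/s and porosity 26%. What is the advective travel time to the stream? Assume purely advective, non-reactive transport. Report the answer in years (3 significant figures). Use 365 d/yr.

Hydraulic gradient i = (96.52 − 95.82) / 306 = 0.70 / 306 = 0.002288
K = 0.0340 cm/s × 864 = 29.38 m/d
Specific discharge q = 29.38 × 0.002288 = 0.06720 m/d
Seepage velocity v = q / n = 0.06720 / 0.26 = 0.2585 m/d
t = L / v = 4870 / 0.2585 = 18840 d
   = 18840 / 365 = 51.6 yr

51.6 years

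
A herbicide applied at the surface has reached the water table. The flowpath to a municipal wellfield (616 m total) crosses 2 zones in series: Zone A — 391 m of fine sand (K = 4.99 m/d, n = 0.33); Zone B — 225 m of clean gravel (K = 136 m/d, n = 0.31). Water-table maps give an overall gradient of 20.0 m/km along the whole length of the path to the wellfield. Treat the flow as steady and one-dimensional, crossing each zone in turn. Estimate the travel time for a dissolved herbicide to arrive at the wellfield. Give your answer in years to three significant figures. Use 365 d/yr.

Continuity: the same q passes through each zone, so ΔH = q·Σ(L_j/K_j) — the zones act as resistances in series.
Σ(L/K) = 391/4.99 + 225/136 = 78.36 + 1.654 = 80.01 d
K_eq = L_total / Σ(L/K) = 616 / 80.01 = 7.699 m/d
q = K_eq · i = 7.699 × 0.020 = 0.1540 m/d (same in every zone)
Zone A: v = q/n = 0.1540/0.33 = 0.4666 m/d → t_A = 391/0.4666 = 838.0 d
Zone B: v = q/n = 0.1540/0.31 = 0.4967 m/d → t_B = 225/0.4967 = 453.0 d
Total t = 838.0 + 453.0 = 1291 d
   = 1291 / 365 = 3.54 yr

3.54 years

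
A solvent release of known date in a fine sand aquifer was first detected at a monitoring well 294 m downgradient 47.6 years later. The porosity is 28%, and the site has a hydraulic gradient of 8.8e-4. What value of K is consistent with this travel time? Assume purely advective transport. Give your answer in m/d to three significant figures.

t = 47.6 years = 17370 d
v = L / t = 294 / 17370 = 0.01692 m/d
K = v · n / i = 0.01692 × 0.28 / 8.8e-4 = 5.38 m/d

5.38 m/d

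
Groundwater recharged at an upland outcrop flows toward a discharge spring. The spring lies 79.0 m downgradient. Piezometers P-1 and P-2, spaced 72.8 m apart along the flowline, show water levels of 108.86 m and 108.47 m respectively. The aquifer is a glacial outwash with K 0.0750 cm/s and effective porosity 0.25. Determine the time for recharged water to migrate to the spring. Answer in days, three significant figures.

56.9 days

Hydraulic gradient i = (108.86 − 108.47) / 72.8 = 0.39 / 72.8 = 0.005357
K = 0.0750 cm/s × 864 = 64.80 m/d
q = Ki = 64.80 × 0.005357 = 0.3471 m/d
Average linear velocity = 0.3471 / 0.25 = 1.389 m/d
t = L / v = 79.0 / 1.389 = 56.89 d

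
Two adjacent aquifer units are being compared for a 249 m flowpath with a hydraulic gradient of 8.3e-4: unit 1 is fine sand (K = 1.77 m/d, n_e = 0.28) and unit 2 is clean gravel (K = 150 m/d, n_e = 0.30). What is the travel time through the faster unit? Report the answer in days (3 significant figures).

Unit 1 (fine sand): v = 1.77×8.3e-4/0.28 = 0.005247 m/d, t = 249/0.005247 = 47460 d
Unit 2 (clean gravel): v = 150×8.3e-4/0.30 = 0.4150 m/d, t = 249/0.4150 = 600.0 d
Faster unit: t = 600 d

600 days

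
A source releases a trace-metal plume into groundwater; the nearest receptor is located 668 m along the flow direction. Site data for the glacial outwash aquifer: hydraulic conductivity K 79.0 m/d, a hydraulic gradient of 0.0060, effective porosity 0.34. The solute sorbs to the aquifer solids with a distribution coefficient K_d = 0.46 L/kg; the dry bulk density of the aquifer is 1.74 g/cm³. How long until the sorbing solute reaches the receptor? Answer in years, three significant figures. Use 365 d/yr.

4.40 years

Darcy flux q = K·i = 79.0 × 0.0060 = 0.4740 m/d
Average linear velocity = 0.4740 / 0.34 = 1.394 m/d
Retardation R = 1 + ρ_b·K_d/n = 1 + 1.74×0.46/0.34 = 3.354
Contaminant velocity v_c = v/R = 1.394/3.354 = 0.4156 m/d
t = L/v_c = 668/0.4156 = 1607 d
   = 1607/365 = 4.40 yr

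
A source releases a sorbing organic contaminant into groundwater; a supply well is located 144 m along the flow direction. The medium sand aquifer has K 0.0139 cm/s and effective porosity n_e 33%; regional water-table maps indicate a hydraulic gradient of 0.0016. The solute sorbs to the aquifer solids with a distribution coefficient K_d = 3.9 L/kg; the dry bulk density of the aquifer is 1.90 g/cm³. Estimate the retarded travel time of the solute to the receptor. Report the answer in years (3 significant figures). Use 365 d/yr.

K = 0.0139 cm/s × 864 = 12.01 m/d
q = Ki = 12.01 × 0.0016 = 0.01922 m/d
Seepage velocity v = q / n = 0.01922 / 0.33 = 0.05823 m/d
Retardation R = 1 + ρ_b·K_d/n = 1 + 1.90×3.9/0.33 = 23.45
Contaminant velocity v_c = v/R = 0.05823/23.45 = 0.002483 m/d
t = L/v_c = 144/0.002483 = 58000 d
   = 58000/365 = 159 yr

159 years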